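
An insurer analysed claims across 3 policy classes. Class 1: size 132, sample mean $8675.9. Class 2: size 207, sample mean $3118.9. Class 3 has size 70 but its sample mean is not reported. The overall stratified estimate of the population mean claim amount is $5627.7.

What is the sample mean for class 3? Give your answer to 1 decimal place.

7298.5

Σ Nₕx̄ₕ = N·μ, so 70·x̄_3 = 409·5627.7 − (132·8675.9 + 207·3118.9).
= 2301729.3 − 1790831.1 = 510898.2.
x̄_3 = 510898.2 / 70 = 7298.546... → 7298.5.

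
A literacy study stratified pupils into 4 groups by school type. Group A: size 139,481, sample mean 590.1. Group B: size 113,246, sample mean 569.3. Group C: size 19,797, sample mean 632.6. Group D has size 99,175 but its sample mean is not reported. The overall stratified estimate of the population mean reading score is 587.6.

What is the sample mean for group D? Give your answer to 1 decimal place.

596.0

N = 139481 + 113246 + 19797 + 99175 = 371699.
Overall total = μ·N = 587.6·371699 = 218410332.4.
Subtract the known strata: 139481·590.1 + 113246·569.3 + 19797·632.6 = 159302268.1.
Remaining total for group D: 218410332.4 − 159302268.1 = 59108064.3.
Divide by its size: 59108064.3 / 99175 = 595.998... → 596.0.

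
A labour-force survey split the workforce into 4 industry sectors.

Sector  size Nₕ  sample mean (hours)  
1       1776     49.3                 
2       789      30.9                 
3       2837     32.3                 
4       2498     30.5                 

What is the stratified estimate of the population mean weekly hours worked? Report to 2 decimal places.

35.41

N = 1776 + 789 + 2837 + 2498 = 7900.
The stratified mean weights each stratum mean by its population share Nₕ/N.
Σ Nₕx̄ₕ = 1776·49.3 + 789·30.9 + 2837·32.3 + 2498·30.5 = 87556.8 + 24380.1 + 91635.1 + 76189 = 279761.
Divide by N: 279761 / 7900 = 35.4128... → 35.41.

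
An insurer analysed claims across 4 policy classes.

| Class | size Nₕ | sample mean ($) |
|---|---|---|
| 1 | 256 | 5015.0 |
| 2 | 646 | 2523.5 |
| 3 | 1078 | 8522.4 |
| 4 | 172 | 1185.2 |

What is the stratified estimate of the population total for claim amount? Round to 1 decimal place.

Estimate total by summing Nₕ·x̄ₕ over strata.
256·5015.0 + 646·2523.5 + 1078·8522.4 + 172·1185.2 = 1283840 + 1630181 + 9187147.2 + 203854.4 = 12305022.6.

12305022.6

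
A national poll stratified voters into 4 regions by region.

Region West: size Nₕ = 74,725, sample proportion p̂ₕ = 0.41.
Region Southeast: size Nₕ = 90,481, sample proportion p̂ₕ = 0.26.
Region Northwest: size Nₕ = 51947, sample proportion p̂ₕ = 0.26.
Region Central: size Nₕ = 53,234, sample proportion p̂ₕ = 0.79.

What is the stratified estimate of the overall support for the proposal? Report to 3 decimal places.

0.406

N = 74725 + 90481 + 51947 + 53234 = 270387.
Overall proportion = Σ (Nₕ/N)·p̂ₕ.
Σ Nₕp̂ₕ = 30637.25 + 23525.06 + 13506.22 + 42054.86 = 109723.39.
109723.39 / 270387 = 0.40580... → 0.406.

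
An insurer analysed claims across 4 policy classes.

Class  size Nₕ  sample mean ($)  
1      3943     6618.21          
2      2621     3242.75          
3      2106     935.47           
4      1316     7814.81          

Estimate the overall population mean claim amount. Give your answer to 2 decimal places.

x̄_st = (Σ Nₕx̄ₕ) / (Σ Nₕ) = (3943·6618.21 + 2621·3242.75 + 2106·935.47 + 1316·7814.81) / 9986
= 46849239.56 / 9986 = 4691.4920... → 4691.49.

4691.49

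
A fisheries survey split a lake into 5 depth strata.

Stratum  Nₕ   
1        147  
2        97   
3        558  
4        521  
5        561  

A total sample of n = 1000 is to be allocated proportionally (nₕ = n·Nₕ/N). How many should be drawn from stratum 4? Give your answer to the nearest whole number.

277

N = 147 + 97 + 558 + 521 + 561 = 1884.
n_4 = 1000·521/1884 = 276.539... → 277.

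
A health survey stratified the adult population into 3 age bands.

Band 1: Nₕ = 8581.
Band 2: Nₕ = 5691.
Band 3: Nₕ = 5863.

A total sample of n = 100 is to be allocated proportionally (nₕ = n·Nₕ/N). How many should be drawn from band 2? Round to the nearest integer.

N = 8581 + 5691 + 5863 = 20135.
n_2 = 100·5691/20135 = 28.264... → 28.

28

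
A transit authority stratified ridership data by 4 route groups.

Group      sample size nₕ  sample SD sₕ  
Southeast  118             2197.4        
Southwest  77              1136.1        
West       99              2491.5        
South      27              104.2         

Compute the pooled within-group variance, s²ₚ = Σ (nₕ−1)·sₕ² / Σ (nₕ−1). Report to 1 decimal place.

4011551.0

Southeast: (118−1)·2197.4² = 117·4828566.76 = 564942310.92
Southwest: (77−1)·1136.1² = 76·1290723.21 = 98094963.96
West: (99−1)·2491.5² = 98·6207572.25 = 608342080.5
South: (27−1)·104.2² = 26·10857.64 = 282298.64
Numerator = 1271661654.02; denominator = Σ(nₕ−1) = 317.
s²ₚ = 1271661654.02/317 = 4011550.959... → 4011551.0.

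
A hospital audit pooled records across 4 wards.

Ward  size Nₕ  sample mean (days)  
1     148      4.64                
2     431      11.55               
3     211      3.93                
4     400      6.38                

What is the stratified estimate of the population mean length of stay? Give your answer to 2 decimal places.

7.60

N = 1190; weights Wₕ = Nₕ/N = (0.1244, 0.3622, 0.1773, 0.3361).
x̄_st = Σ Wₕ·x̄ₕ = 0.1244·4.64 + 0.3622·11.55 + 0.1773·3.93 + 0.3361·6.38 ≈ 7.6017...
→ 7.60.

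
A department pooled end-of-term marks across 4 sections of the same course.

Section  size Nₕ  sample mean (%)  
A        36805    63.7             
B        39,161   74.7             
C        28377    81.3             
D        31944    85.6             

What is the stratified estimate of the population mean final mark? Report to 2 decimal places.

N = 136287; weights Wₕ = Nₕ/N = (0.2701, 0.2873, 0.2082, 0.2344).
x̄_st = Σ Wₕ·x̄ₕ = 0.2701·63.7 + 0.2873·74.7 + 0.2082·81.3 + 0.2344·85.6 ≈ 75.6584...
→ 75.66.

75.66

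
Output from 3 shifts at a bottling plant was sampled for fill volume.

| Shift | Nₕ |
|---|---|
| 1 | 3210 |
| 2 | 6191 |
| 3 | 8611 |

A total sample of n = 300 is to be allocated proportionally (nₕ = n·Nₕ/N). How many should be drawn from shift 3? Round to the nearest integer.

N = 3210 + 6191 + 8611 = 18012.
n_3 = 300·8611/18012 = 143.421... → 143.

143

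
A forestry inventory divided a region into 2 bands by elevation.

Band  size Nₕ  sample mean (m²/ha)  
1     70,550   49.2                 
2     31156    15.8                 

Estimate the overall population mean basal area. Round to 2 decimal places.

38.97

x̄_st = (Σ Nₕx̄ₕ) / (Σ Nₕ) = (70550·49.2 + 31156·15.8) / 101706
= 3963324.8 / 101706 = 38.9684... → 38.97.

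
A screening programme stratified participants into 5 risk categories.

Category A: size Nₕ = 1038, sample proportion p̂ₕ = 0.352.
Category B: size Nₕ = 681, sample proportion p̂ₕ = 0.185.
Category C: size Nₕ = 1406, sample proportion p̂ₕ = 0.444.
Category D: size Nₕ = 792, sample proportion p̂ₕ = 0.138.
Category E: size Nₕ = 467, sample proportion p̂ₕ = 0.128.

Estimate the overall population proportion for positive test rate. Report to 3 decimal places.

0.293

N = 1038 + 681 + 1406 + 792 + 467 = 4384.
Overall proportion = Σ (Nₕ/N)·p̂ₕ.
Σ Nₕp̂ₕ = 365.376 + 125.985 + 624.264 + 109.296 + 59.776 = 1284.697.
1284.697 / 4384 = 0.29304... → 0.293.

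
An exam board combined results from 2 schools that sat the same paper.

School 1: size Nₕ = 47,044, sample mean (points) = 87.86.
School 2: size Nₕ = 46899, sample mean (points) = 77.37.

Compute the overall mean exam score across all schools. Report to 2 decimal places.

82.62

N = 47044 + 46899 = 93943.
Overall mean = Σ (Nₕ/N)·x̄ₕ — weight by population share, not a simple average.
Σ Nₕx̄ₕ = 47044·87.86 + 46899·77.37 = 4133285.84 + 3628575.63 = 7761861.47.
Divide by N: 7761861.47 / 93943 = 82.6231... → 82.62.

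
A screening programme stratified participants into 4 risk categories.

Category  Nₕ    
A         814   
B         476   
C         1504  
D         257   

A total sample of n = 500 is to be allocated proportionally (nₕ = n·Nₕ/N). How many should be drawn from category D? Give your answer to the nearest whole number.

Share of category D = 257/3051 = 0.08423.
Allocate 500 × 0.08423 = 42.117... → 42.

42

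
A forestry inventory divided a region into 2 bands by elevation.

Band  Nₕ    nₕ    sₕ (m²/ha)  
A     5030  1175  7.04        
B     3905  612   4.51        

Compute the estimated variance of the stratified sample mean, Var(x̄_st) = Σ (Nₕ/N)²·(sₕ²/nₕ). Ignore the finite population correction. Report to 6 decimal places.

0.019716

N = 8935. Term for each stratum: Wₕ²sₕ²/nₕ.
Var(x̄_st) = 0.013367627 + 0.006348259 = 0.019715885 → 0.019716.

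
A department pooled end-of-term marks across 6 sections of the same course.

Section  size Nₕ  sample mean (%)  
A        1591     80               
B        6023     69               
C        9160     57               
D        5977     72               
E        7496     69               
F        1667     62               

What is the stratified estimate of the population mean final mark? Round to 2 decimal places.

66.30

N = 31914; weights Wₕ = Nₕ/N = (0.0499, 0.1887, 0.2870, 0.1873, 0.2349, 0.0522).
x̄_st = Σ Wₕ·x̄ₕ = 0.0499·80 + 0.1887·69 + 0.2870·57 + 0.1873·72 + 0.2349·69 + 0.0522·62 ≈ 66.3003...
→ 66.30.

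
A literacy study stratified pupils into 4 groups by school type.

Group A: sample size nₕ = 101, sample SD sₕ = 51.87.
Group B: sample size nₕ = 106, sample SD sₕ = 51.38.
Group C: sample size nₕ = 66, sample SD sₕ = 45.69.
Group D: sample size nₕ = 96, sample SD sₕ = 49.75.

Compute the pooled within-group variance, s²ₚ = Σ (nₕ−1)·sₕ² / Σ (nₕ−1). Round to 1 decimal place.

A: (101−1)·51.87² = 100·2690.4969 = 269049.69
B: (106−1)·51.38² = 105·2639.9044 = 277189.962
C: (66−1)·45.69² = 65·2087.5761 = 135692.4465
D: (96−1)·49.75² = 95·2475.0625 = 235130.9375
Numerator = 917063.036; denominator = Σ(nₕ−1) = 365.
s²ₚ = 917063.036/365 = 2512.501... → 2512.5.

2512.5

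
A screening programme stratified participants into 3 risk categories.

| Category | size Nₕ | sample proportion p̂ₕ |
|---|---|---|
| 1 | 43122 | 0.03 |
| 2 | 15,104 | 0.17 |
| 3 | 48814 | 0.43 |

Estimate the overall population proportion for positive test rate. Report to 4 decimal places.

0.2322

N = 43122 + 15104 + 48814 = 107040.
Overall proportion = Σ (Nₕ/N)·p̂ₕ.
Σ Nₕp̂ₕ = 1293.66 + 2567.68 + 20990.02 = 24851.36.
24851.36 / 107040 = 0.232169... → 0.2322.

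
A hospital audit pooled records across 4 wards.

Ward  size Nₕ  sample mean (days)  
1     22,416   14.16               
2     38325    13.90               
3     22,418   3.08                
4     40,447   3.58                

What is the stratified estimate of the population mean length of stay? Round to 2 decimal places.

8.61

x̄_st = (Σ Nₕx̄ₕ) / (Σ Nₕ) = (22416·14.16 + 38325·13.90 + 22418·3.08 + 40447·3.58) / 123606
= 1063975.76 / 123606 = 8.6078... → 8.61.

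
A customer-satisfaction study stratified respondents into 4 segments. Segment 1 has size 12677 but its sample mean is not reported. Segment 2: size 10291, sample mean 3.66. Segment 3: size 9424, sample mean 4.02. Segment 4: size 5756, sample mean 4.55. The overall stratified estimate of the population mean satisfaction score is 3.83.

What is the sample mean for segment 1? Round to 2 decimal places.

Σ Nₕx̄ₕ = N·μ, so 12677·x̄_1 = 38148·3.83 − (10291·3.66 + 9424·4.02 + 5756·4.55).
= 146106.84 − 101739.34 = 44367.5.
x̄_1 = 44367.5 / 12677 = 3.4998... → 3.50.

3.50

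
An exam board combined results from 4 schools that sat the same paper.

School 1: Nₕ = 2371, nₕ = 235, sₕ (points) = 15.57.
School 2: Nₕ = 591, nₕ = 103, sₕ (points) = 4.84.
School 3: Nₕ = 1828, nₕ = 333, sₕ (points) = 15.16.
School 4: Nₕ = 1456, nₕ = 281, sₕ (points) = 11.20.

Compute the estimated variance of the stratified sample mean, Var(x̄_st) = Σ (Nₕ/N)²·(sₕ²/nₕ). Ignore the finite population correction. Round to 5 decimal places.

0.23406

N = 6246; Wₕ = Nₕ/N.
school 1: (2371/6246)²·15.57²/235 = 0.14865123
school 2: (591/6246)²·4.84²/103 = 0.00203622
school 3: (1828/6246)²·15.16²/333 = 0.05911567
school 4: (1456/6246)²·11.20²/281 = 0.02425764
Sum = 0.23406076 → 0.23406.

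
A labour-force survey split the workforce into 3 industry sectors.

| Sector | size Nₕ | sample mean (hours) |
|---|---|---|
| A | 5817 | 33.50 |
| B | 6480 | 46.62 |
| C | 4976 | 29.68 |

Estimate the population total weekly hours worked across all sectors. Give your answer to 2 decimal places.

A: 5817·33.50 = 194869.5
B: 6480·46.62 = 302097.6
C: 4976·29.68 = 147687.68
τ̂ = Σ Nₕx̄ₕ = 644654.78.

644654.78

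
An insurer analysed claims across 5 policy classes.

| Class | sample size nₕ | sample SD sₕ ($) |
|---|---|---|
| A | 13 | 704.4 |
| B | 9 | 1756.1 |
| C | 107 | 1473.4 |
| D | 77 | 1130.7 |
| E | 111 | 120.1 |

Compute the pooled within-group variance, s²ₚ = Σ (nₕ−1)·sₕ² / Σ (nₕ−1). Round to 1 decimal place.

1152220.4

A: (13−1)·704.4² = 12·496179.36 = 5954152.32
B: (9−1)·1756.1² = 8·3083887.21 = 24671097.68
C: (107−1)·1473.4² = 106·2170907.56 = 230116201.36
D: (77−1)·1130.7² = 76·1278482.49 = 97164669.24
E: (111−1)·120.1² = 110·14424.01 = 1586641.1
Numerator = 359492761.7; denominator = Σ(nₕ−1) = 312.
s²ₚ = 359492761.7/312 = 1152220.390... → 1152220.4.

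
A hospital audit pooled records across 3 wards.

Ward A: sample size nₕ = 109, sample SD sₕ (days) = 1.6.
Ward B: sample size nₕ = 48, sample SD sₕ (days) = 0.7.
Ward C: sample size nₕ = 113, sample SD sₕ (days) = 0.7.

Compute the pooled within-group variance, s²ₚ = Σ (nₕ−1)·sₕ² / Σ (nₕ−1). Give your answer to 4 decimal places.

1.3273

A: (109−1)·1.6² = 108·2.56 = 276.48
B: (48−1)·0.7² = 47·0.49 = 23.03
C: (113−1)·0.7² = 112·0.49 = 54.88
Numerator = 354.39; denominator = Σ(nₕ−1) = 267.
s²ₚ = 354.39/267 = 1.327303... → 1.3273.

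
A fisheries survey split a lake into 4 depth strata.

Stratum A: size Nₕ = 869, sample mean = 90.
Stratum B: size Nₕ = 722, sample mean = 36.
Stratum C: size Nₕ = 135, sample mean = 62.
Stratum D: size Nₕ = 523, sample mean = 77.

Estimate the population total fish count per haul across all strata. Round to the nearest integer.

152843

A: 869·90 = 78210
B: 722·36 = 25992
C: 135·62 = 8370
D: 523·77 = 40271
τ̂ = Σ Nₕx̄ₕ = 152843.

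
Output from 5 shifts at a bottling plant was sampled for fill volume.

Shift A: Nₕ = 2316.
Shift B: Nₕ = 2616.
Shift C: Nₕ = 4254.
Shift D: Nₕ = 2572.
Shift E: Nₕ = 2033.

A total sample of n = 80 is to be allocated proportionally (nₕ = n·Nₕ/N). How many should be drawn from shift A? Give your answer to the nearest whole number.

Share of shift A = 2316/13791 = 0.16794.
Allocate 80 × 0.16794 = 13.435... → 13.

13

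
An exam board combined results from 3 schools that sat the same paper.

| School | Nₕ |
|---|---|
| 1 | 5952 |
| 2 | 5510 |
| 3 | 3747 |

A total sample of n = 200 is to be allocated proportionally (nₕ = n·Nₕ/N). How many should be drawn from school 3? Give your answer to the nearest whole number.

Share of school 3 = 3747/15209 = 0.24637.
Allocate 200 × 0.24637 = 49.273... → 49.

49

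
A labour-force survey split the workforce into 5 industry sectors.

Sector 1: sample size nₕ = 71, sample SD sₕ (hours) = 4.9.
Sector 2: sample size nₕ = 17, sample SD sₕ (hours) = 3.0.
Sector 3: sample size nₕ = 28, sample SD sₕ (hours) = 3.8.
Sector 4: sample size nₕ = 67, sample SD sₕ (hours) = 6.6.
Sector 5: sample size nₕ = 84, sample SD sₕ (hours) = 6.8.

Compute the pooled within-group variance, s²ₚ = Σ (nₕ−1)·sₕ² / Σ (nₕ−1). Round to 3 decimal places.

34.074

Degrees of freedom: 70 + 16 + 27 + 66 + 83 = 262.
Σ(nₕ−1)sₕ² = 70·24.01 + 16·9 + 27·14.44 + 66·43.56 + 83·46.24 = 8927.46.
s²ₚ = 8927.46 / 262 = 34.07427... → 34.074.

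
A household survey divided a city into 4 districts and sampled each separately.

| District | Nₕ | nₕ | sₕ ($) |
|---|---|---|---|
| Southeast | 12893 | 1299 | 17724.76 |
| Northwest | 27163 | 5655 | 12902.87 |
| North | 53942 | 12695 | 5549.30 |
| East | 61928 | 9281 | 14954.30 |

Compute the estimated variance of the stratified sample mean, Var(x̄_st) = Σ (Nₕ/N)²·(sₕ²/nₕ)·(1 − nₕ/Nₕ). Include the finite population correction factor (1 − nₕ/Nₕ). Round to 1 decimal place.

5647.6

N = 155926. Term for each stratum: Wₕ²sₕ²/nₕ·(1−nₕ/Nₕ).
Var(x̄_st) = 1486.9685 + 707.4255 + 221.9862 + 3231.1790 = 5647.5592 → 5647.6.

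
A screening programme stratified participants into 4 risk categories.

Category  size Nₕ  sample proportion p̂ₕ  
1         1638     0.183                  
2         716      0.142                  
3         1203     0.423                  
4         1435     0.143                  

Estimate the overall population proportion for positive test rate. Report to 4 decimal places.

0.2235

N = 1638 + 716 + 1203 + 1435 = 4992.
Overall proportion = Σ (Nₕ/N)·p̂ₕ.
Σ Nₕp̂ₕ = 299.754 + 101.672 + 508.869 + 205.205 = 1115.5.
1115.5 / 4992 = 0.223458... → 0.2235.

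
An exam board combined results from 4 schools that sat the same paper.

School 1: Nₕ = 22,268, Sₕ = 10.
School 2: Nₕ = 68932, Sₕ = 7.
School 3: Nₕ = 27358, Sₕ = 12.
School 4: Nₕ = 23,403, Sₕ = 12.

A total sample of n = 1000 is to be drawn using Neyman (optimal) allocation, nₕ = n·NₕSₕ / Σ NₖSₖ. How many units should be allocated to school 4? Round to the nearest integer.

214

Σ NₕSₕ = 22268·10 + 68932·7 + 27358·12 + 23403·12 = 1314336.
Share for 4: 280836/1314336 = 0.21367.
n_4 = 1000 × 0.21367 = 213.671... → 214.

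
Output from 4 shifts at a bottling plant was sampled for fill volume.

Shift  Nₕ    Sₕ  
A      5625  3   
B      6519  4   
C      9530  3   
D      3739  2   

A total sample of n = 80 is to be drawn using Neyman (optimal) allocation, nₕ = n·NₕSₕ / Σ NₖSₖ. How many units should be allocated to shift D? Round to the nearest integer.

A: NₕSₕ = 5625·3 = 16875
B: NₕSₕ = 6519·4 = 26076
C: NₕSₕ = 9530·3 = 28590
D: NₕSₕ = 3739·2 = 7478
Σ NₕSₕ = 79019.
n_D = 80·7478/79019 = 7.571... → 8.

8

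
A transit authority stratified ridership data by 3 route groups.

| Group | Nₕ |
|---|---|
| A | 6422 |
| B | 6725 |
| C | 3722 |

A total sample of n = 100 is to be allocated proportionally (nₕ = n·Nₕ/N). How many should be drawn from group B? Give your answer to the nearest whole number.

40

Share of group B = 6725/16869 = 0.39866.
Allocate 100 × 0.39866 = 39.866... → 40.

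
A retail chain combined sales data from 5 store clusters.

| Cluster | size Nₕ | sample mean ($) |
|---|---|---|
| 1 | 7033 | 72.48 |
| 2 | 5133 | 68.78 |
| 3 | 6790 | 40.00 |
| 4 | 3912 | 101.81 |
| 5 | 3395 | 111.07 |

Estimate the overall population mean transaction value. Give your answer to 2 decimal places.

72.72

N = 7033 + 5133 + 6790 + 3912 + 3395 = 26263.
Weight each subgroup mean by Nₕ/N and sum.
Σ Nₕx̄ₕ = 7033·72.48 + 5133·68.78 + 6790·40.00 + 3912·101.81 + 3395·111.07 = 509751.84 + 353047.74 + 271600 + 398280.72 + 377082.65 = 1909762.95.
Divide by N: 1909762.95 / 26263 = 72.7169... → 72.72.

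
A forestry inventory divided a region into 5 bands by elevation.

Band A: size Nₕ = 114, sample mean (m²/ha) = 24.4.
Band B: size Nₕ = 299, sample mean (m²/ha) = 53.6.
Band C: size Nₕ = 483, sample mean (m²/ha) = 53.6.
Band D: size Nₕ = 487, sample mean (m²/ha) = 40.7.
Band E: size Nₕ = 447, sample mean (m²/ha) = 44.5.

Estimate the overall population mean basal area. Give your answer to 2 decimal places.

46.13

x̄_st = (Σ Nₕx̄ₕ) / (Σ Nₕ) = (114·24.4 + 299·53.6 + 483·53.6 + 487·40.7 + 447·44.5) / 1830
= 84409.2 / 1830 = 46.1252... → 46.13.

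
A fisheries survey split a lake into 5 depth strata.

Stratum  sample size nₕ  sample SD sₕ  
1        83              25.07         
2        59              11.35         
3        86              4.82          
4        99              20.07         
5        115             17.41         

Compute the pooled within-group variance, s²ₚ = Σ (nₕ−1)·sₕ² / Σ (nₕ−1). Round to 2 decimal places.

Degrees of freedom: 82 + 58 + 85 + 98 + 114 = 437.
Σ(nₕ−1)sₕ² = 82·628.5049 + 58·128.8225 + 85·23.2324 + 98·402.8049 + 114·303.1081 = 135013.0644.
s²ₚ = 135013.0644 / 437 = 308.9544... → 308.95.

308.95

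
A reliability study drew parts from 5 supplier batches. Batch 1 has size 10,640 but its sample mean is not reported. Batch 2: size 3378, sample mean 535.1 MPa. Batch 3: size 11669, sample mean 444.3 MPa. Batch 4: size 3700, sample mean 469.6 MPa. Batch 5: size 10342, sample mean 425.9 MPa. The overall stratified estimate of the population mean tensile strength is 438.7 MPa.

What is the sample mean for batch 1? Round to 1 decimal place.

Σ Nₕx̄ₕ = N·μ, so 10640·x̄_1 = 39729·438.7 − (3378·535.1 + 11669·444.3 + 3700·469.6 + 10342·425.9).
= 17429112.3 − 13134282.3 = 4294830.
x̄_1 = 4294830 / 10640 = 403.649... → 403.6.

403.6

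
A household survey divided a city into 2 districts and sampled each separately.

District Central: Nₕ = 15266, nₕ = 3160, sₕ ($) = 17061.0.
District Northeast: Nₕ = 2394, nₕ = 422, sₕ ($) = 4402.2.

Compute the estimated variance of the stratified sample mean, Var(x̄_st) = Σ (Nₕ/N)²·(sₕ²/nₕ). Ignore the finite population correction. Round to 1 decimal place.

N = 17660. Term for each stratum: Wₕ²sₕ²/nₕ.
Var(x̄_st) = 68832.0970 + 843.9058 = 69676.0029 → 69676.0.

69676.0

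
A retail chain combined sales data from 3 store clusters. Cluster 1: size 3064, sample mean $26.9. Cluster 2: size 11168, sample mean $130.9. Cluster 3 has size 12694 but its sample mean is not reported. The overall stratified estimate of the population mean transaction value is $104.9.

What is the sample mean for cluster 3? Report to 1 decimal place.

Σ Nₕx̄ₕ = N·μ, so 12694·x̄_3 = 26926·104.9 − (3064·26.9 + 11168·130.9).
= 2824537.4 − 1544312.8 = 1280224.6.
x̄_3 = 1280224.6 / 12694 = 100.853... → 100.9.

100.9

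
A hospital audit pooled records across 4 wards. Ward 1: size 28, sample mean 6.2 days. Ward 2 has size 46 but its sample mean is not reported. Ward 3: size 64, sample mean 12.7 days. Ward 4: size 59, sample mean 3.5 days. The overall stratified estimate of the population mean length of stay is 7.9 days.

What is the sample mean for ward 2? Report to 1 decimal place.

7.9

N = 28 + 46 + 64 + 59 = 197.
Overall total = μ·N = 7.9·197 = 1556.3.
Subtract the known strata: 28·6.2 + 64·12.7 + 59·3.5 = 1192.9.
Remaining total for ward 2: 1556.3 − 1192.9 = 363.4.
Divide by its size: 363.4 / 46 = 7.9 → 7.9.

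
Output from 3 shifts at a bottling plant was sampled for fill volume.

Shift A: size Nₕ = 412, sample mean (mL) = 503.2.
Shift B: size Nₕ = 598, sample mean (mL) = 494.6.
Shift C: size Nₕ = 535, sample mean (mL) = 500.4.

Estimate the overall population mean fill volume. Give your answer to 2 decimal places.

N = 1545; weights Wₕ = Nₕ/N = (0.2667, 0.3871, 0.3463).
x̄_st = Σ Wₕ·x̄ₕ = 0.2667·503.2 + 0.3871·494.6 + 0.3463·500.4 ≈ 498.9017...
→ 498.90.

498.90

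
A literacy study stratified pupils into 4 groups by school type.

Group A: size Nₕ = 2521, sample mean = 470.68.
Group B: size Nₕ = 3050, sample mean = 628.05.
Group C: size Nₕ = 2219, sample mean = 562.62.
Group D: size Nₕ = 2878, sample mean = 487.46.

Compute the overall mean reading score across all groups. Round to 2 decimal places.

539.32

N = 10668; weights Wₕ = Nₕ/N = (0.2363, 0.2859, 0.2080, 0.2698).
x̄_st = Σ Wₕ·x̄ₕ = 0.2363·470.68 + 0.2859·628.05 + 0.2080·562.62 + 0.2698·487.46 ≈ 539.3233...
→ 539.32.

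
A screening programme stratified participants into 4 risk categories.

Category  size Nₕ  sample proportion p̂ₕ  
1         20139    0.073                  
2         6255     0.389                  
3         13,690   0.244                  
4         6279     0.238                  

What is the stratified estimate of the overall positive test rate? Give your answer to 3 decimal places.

0.188

N = 20139 + 6255 + 13690 + 6279 = 46363.
Overall proportion = Σ (Nₕ/N)·p̂ₕ.
Σ Nₕp̂ₕ = 1470.147 + 2433.195 + 3340.36 + 1494.402 = 8738.104.
8738.104 / 46363 = 0.18847... → 0.188.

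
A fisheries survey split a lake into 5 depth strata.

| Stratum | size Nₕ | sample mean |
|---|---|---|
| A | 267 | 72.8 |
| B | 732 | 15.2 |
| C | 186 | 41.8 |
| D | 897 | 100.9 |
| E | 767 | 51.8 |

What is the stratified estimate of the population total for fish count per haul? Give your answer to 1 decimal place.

168576.7

Population total = Σ Nₕ·x̄ₕ (each stratum's size times its mean).
267·72.8 + 732·15.2 + 186·41.8 + 897·100.9 + 767·51.8 = 19437.6 + 11126.4 + 7774.8 + 90507.3 + 39730.6 = 168576.7.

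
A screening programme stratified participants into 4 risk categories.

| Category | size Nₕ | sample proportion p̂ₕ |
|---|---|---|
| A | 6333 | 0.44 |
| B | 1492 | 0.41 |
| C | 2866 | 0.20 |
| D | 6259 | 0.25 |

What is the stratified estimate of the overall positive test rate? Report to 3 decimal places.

Wₕ = Nₕ/N with N = 16950: 0.3736, 0.0880, 0.1691, 0.3693.
p̂_st = 0.3736·0.44 + 0.0880·0.41 + 0.1691·0.20 + 0.3693·0.25 ≈ 0.32662... → 0.327.

0.327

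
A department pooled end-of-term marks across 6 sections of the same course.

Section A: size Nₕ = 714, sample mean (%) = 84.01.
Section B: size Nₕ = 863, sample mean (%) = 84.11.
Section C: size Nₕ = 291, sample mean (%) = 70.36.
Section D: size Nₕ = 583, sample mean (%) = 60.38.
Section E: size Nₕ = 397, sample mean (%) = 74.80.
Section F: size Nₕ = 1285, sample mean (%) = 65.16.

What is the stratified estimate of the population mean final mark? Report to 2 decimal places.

N = 714 + 863 + 291 + 583 + 397 + 1285 = 4133.
The stratified mean weights each stratum mean by its population share Nₕ/N.
Σ Nₕx̄ₕ = 714·84.01 + 863·84.11 + 291·70.36 + 583·60.38 + 397·74.80 + 1285·65.16 = 59983.14 + 72586.93 + 20474.76 + 35201.54 + 29695.6 + 83730.6 = 301672.57.
Divide by N: 301672.57 / 4133 = 72.9912... → 72.99.

72.99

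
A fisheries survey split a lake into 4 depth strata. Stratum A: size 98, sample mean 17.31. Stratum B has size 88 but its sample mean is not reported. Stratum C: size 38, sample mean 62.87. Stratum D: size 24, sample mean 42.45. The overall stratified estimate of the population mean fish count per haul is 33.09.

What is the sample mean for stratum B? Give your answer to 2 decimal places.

Σ Nₕx̄ₕ = N·μ, so 88·x̄_B = 248·33.09 − (98·17.31 + 38·62.87 + 24·42.45).
= 8206.32 − 5104.24 = 3102.08.
x̄_B = 3102.08 / 88 = 35.2509... → 35.25.

35.25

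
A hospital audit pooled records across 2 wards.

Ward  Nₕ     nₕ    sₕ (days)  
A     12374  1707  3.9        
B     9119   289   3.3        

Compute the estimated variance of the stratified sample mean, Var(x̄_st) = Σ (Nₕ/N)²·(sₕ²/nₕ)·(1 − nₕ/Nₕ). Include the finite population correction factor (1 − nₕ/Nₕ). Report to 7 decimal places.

N = 21493. Term for each stratum: Wₕ²sₕ²/nₕ·(1−nₕ/Nₕ).
Var(x̄_st) = 0.0025459743 + 0.0065681623 = 0.0091141367 → 0.0091141.

0.0091141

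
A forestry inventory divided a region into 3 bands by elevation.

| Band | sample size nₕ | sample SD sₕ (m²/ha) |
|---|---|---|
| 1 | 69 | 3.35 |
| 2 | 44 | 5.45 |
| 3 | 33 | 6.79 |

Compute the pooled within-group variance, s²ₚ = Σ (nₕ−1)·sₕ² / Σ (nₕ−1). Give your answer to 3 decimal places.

24.585

1: (69−1)·3.35² = 68·11.2225 = 763.13
2: (44−1)·5.45² = 43·29.7025 = 1277.2075
3: (33−1)·6.79² = 32·46.1041 = 1475.3312
Numerator = 3515.6687; denominator = Σ(nₕ−1) = 143.
s²ₚ = 3515.6687/143 = 24.58510... → 24.585.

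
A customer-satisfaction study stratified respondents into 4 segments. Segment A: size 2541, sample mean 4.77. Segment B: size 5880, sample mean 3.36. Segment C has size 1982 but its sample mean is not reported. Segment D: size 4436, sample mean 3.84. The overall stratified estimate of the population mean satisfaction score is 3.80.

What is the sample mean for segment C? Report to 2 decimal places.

Σ Nₕx̄ₕ = N·μ, so 1982·x̄_C = 14839·3.80 − (2541·4.77 + 5880·3.36 + 4436·3.84).
= 56388.2 − 48911.61 = 7476.59.
x̄_C = 7476.59 / 1982 = 3.7722... → 3.77.

3.77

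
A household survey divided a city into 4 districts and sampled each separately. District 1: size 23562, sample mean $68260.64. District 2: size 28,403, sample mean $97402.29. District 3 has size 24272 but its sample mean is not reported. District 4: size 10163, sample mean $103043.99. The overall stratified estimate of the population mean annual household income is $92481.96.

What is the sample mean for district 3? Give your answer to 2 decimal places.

N = 23562 + 28403 + 24272 + 10163 = 86400.
Overall total = μ·N = 92481.96·86400 = 7990441344.
Subtract the known strata: 23562·68260.64 + 28403·97402.29 + 10163·103043.99 = 5422110512.92.
Remaining total for district 3: 7990441344 − 5422110512.92 = 2568330831.08.
Divide by its size: 2568330831.08 / 24272 = 105814.5530... → 105814.55.

105814.55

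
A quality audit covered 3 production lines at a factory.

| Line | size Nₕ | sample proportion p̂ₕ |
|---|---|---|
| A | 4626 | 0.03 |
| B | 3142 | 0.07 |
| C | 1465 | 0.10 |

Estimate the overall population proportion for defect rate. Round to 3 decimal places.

N = 4626 + 3142 + 1465 = 9233.
Overall proportion = Σ (Nₕ/N)·p̂ₕ.
Σ Nₕp̂ₕ = 138.78 + 219.94 + 146.5 = 505.22.
505.22 / 9233 = 0.05472... → 0.055.

0.055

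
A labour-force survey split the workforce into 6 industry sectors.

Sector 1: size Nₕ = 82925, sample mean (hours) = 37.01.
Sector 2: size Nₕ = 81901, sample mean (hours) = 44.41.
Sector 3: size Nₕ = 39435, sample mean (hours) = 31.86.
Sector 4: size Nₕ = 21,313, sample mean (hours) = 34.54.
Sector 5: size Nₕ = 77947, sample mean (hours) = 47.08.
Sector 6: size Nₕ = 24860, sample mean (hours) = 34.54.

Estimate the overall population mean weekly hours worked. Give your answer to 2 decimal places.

x̄_st = (Σ Nₕx̄ₕ) / (Σ Nₕ) = (82925·37.01 + 81901·44.41 + 39435·31.86 + 21313·34.54 + 77947·47.08 + 24860·34.54) / 328381
= 13227236.94 / 328381 = 40.2802... → 40.28.

40.28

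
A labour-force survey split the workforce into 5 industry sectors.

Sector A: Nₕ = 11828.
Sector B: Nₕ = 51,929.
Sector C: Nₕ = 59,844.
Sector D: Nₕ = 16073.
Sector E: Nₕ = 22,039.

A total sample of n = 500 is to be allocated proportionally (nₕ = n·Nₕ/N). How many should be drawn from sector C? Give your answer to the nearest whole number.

185

Share of sector C = 59844/161713 = 0.37006.
Allocate 500 × 0.37006 = 185.032... → 185.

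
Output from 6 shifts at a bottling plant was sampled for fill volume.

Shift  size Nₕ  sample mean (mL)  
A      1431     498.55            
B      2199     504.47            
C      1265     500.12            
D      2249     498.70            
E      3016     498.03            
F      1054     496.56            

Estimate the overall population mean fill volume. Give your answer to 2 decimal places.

x̄_st = (Σ Nₕx̄ₕ) / (Σ Nₕ) = (1431·498.55 + 2199·504.47 + 1265·500.12 + 2249·498.70 + 3016·498.03 + 1054·496.56) / 11214
= 5602415.4 / 11214 = 499.5912... → 499.59.

499.59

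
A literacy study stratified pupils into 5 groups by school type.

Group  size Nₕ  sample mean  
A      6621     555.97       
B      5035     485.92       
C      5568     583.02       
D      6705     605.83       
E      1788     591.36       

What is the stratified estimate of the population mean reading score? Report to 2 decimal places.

563.57

N = 25717; weights Wₕ = Nₕ/N = (0.2575, 0.1958, 0.2165, 0.2607, 0.0695).
x̄_st = Σ Wₕ·x̄ₕ = 0.2575·555.97 + 0.1958·485.92 + 0.2165·583.02 + 0.2607·605.83 + 0.0695·591.36 ≈ 563.5720...
→ 563.57.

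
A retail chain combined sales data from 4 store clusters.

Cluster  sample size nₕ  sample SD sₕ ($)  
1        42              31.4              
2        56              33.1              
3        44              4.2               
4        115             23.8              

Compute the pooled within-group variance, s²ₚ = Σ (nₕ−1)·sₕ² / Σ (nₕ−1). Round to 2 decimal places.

1: (42−1)·31.4² = 41·985.96 = 40424.36
2: (56−1)·33.1² = 55·1095.61 = 60258.55
3: (44−1)·4.2² = 43·17.64 = 758.52
4: (115−1)·23.8² = 114·566.44 = 64574.16
Numerator = 166015.59; denominator = Σ(nₕ−1) = 253.
s²ₚ = 166015.59/253 = 656.1881... → 656.19.

656.19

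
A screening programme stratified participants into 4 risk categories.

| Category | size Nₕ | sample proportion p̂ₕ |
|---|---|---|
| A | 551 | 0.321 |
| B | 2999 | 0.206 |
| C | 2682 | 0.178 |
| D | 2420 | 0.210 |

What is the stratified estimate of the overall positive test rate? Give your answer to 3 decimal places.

N = 551 + 2999 + 2682 + 2420 = 8652.
Overall proportion = Σ (Nₕ/N)·p̂ₕ.
Σ Nₕp̂ₕ = 176.871 + 617.794 + 477.396 + 508.2 = 1780.261.
1780.261 / 8652 = 0.20576... → 0.206.

0.206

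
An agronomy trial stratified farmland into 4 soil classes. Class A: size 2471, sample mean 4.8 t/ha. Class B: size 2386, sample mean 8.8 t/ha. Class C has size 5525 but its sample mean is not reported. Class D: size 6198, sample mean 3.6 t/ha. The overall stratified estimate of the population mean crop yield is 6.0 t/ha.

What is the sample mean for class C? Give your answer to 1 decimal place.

8.0

N = 2471 + 2386 + 5525 + 6198 = 16580.
Overall total = μ·N = 6.0·16580 = 99480.
Subtract the known strata: 2471·4.8 + 2386·8.8 + 6198·3.6 = 55170.4.
Remaining total for class C: 99480 − 55170.4 = 44309.6.
Divide by its size: 44309.6 / 5525 = 8.020... → 8.0.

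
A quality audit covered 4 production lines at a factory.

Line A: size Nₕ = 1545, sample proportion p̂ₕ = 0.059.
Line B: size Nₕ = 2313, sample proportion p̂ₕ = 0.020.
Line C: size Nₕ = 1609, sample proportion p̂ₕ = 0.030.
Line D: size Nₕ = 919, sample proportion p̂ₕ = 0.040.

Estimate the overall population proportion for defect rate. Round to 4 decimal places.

Wₕ = Nₕ/N with N = 6386: 0.2419, 0.3622, 0.2520, 0.1439.
p̂_st = 0.2419·0.059 + 0.3622·0.020 + 0.2520·0.030 + 0.1439·0.040 ≈ 0.034833... → 0.0348.

0.0348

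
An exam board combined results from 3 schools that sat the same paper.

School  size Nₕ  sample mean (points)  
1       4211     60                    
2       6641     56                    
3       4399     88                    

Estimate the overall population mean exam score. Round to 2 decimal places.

66.33

N = 15251; weights Wₕ = Nₕ/N = (0.2761, 0.4354, 0.2884).
x̄_st = Σ Wₕ·x̄ₕ = 0.2761·60 + 0.4354·56 + 0.2884·88 ≈ 66.3345...
→ 66.33.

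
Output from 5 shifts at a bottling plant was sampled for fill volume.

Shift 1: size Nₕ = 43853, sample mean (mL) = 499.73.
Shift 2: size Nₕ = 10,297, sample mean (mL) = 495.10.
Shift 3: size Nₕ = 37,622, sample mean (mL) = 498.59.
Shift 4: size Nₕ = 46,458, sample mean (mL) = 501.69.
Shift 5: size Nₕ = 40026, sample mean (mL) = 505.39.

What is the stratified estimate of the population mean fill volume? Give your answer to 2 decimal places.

501.00

x̄_st = (Σ Nₕx̄ₕ) / (Σ Nₕ) = (43853·499.73 + 10297·495.10 + 37622·498.59 + 46458·501.69 + 40026·505.39) / 178256
= 89306911.53 / 178256 = 501.0037... → 501.00.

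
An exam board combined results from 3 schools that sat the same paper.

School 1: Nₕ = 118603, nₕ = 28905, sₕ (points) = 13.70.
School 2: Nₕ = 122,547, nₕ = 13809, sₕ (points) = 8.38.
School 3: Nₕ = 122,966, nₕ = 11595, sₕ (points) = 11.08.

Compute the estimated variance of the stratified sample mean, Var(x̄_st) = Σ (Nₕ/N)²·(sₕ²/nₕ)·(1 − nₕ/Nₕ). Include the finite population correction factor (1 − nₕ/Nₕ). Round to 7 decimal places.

0.0021258

N = 364116; Wₕ = Nₕ/N.
school 1: (118603/364116)²·13.70²/28905·(1 − 28905/118603) = 0.0005210352
school 2: (122547/364116)²·8.38²/13809·(1 − 13809/122547) = 0.0005111287
school 3: (122966/364116)²·11.08²/11595·(1 − 11595/122966) = 0.0010936703
Sum = 0.0021258342 → 0.0021258.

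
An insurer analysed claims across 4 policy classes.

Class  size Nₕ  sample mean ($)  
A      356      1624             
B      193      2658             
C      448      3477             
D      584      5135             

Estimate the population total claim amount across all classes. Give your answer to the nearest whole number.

Population total = Σ Nₕ·x̄ₕ (each stratum's size times its mean).
356·1624 + 193·2658 + 448·3477 + 584·5135 = 578144 + 512994 + 1557696 + 2998840 = 5647674.

5647674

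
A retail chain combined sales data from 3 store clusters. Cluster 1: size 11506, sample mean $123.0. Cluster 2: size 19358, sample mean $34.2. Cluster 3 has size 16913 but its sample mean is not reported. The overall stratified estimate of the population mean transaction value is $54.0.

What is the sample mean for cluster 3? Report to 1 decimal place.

N = 11506 + 19358 + 16913 = 47777.
Overall total = μ·N = 54.0·47777 = 2579958.
Subtract the known strata: 11506·123.0 + 19358·34.2 = 2077281.6.
Remaining total for cluster 3: 2579958 − 2077281.6 = 502676.4.
Divide by its size: 502676.4 / 16913 = 29.721... → 29.7.

29.7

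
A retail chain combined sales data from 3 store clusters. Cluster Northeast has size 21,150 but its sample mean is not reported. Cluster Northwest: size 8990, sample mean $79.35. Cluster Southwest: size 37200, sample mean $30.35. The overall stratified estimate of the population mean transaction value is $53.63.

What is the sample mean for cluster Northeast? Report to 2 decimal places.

83.64

Σ Nₕx̄ₕ = N·μ, so 21150·x̄_Northeast = 67340·53.63 − (8990·79.35 + 37200·30.35).
= 3611444.2 − 1842376.5 = 1769067.7.
x̄_Northeast = 1769067.7 / 21150 = 83.6439... → 83.64.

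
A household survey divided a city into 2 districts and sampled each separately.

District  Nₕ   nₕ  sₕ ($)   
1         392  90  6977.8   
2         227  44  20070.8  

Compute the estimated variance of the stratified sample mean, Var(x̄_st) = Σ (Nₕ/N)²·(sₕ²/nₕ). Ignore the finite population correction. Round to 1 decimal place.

N = 619; Wₕ = Nₕ/N.
district 1: (392/619)²·6977.8²/90 = 216962.8422
district 2: (227/619)²·20070.8²/44 = 1231252.4467
Sum = 1448215.2889 → 1448215.3.

1448215.3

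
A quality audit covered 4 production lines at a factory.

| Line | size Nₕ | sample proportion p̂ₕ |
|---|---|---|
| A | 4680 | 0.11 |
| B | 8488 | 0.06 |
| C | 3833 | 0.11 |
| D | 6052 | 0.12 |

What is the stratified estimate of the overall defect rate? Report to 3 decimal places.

Wₕ = Nₕ/N with N = 23053: 0.2030, 0.3682, 0.1663, 0.2625.
p̂_st = 0.2030·0.11 + 0.3682·0.06 + 0.1663·0.11 + 0.2625·0.12 ≈ 0.09422... → 0.094.

0.094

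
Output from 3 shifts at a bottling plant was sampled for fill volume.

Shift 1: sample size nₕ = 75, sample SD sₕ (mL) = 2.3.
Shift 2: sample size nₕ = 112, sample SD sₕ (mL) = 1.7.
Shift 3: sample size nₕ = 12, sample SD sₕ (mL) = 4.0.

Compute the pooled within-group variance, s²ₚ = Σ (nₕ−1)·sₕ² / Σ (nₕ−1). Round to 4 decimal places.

4.5319

Degrees of freedom: 74 + 111 + 11 = 196.
Σ(nₕ−1)sₕ² = 74·5.29 + 111·2.89 + 11·16 = 888.25.
s²ₚ = 888.25 / 196 = 4.531888... → 4.5319.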